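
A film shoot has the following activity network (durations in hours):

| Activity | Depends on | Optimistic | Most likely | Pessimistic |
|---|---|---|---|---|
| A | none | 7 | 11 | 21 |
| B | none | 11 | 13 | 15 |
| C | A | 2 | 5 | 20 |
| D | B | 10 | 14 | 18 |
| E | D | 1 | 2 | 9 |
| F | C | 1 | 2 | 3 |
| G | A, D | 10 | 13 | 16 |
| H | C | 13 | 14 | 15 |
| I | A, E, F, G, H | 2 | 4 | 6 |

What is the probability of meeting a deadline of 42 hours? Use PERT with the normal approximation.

0.148

te_A = (7 + 4·11 + 21)/6 = 72/6 = 12; σ²_A = ((21−7)/6)² = 5.444
te_B = (11 + 4·13 + 15)/6 = 78/6 = 13; σ²_B = ((15−11)/6)² = 0.444
te_C = (2 + 4·5 + 20)/6 = 42/6 = 7; σ²_C = ((20−2)/6)² = 9.000
te_D = (10 + 4·14 + 18)/6 = 84/6 = 14; σ²_D = ((18−10)/6)² = 1.778
te_E = (1 + 4·2 + 9)/6 = 18/6 = 3; σ²_E = ((9−1)/6)² = 1.778
te_F = (1 + 4·2 + 3)/6 = 12/6 = 2; σ²_F = ((3−1)/6)² = 0.111
te_G = (10 + 4·13 + 16)/6 = 78/6 = 13; σ²_G = ((16−10)/6)² = 1.000
te_H = (13 + 4·14 + 15)/6 = 84/6 = 14; σ²_H = ((15−13)/6)² = 0.111
te_I = (2 + 4·4 + 6)/6 = 24/6 = 4; σ²_I = ((6−2)/6)² = 0.444

Forward pass:
ES_A = 0; EF_A = 12
ES_B = 0; EF_B = 13
ES_C = 12; EF_C = 12+7 = 19
ES_D = 13; EF_D = 13+14 = 27
ES_E = 27; EF_E = 27+3 = 30
ES_F = 19; EF_F = 19+2 = 21
ES_G = max(EF_A=12, EF_D=27) = 27; EF_G = 27+13 = 40
ES_H = 19; EF_H = 19+14 = 33
ES_I = max(EF_A=12, EF_E=30, EF_F=21, EF_G=40, EF_H=33) = 40; EF_I = 40+4 = 44
Expected project duration μ = 44 hours. Critical path: B → D → G → I.

Variance along critical path = 0.444 + 1.778 + 1.000 + 0.444 = 3.667; σ = √3.667 = 1.915 hours.
Z = (42 − 44) / 1.915 = -1.044
P(T ≤ 42) = Φ(-1.044) ≈ 0.148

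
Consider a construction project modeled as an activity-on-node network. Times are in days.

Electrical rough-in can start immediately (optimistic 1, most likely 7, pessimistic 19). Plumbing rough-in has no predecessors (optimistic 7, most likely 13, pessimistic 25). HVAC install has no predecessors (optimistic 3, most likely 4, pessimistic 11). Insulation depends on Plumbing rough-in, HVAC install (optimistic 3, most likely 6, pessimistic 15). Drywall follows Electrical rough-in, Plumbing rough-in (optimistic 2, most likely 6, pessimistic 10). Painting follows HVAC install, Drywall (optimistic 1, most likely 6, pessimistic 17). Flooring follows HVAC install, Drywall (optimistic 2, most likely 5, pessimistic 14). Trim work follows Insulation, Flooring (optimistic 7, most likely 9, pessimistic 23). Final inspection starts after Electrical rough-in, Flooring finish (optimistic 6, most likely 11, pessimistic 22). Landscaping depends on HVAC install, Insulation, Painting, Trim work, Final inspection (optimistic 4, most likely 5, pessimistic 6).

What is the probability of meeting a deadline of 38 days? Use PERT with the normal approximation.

0.143

te_Electrical rough-in = (1 + 4·7 + 19)/6 = 48/6 = 8; σ²_Electrical rough-in = ((19−1)/6)² = 9.000
te_Plumbing rough-in = (7 + 4·13 + 25)/6 = 84/6 = 14; σ²_Plumbing rough-in = ((25−7)/6)² = 9.000
te_HVAC install = (3 + 4·4 + 11)/6 = 30/6 = 5; σ²_HVAC install = ((11−3)/6)² = 1.778
te_Insulation = (3 + 4·6 + 15)/6 = 42/6 = 7; σ²_Insulation = ((15−3)/6)² = 4.000
te_Drywall = (2 + 4·6 + 10)/6 = 36/6 = 6; σ²_Drywall = ((10−2)/6)² = 1.778
te_Painting = (1 + 4·6 + 17)/6 = 42/6 = 7; σ²_Painting = ((17−1)/6)² = 7.111
te_Flooring = (2 + 4·5 + 14)/6 = 36/6 = 6; σ²_Flooring = ((14−2)/6)² = 4.000
te_Trim work = (7 + 4·9 + 23)/6 = 66/6 = 11; σ²_Trim work = ((23−7)/6)² = 7.111
te_Final inspection = (6 + 4·11 + 22)/6 = 72/6 = 12; σ²_Final inspection = ((22−6)/6)² = 7.111
te_Landscaping = (4 + 4·5 + 6)/6 = 30/6 = 5; σ²_Landscaping = ((6−4)/6)² = 0.111

Forward pass:
ES_Electrical rough-in = 0; EF_Electrical rough-in = 8
ES_Plumbing rough-in = 0; EF_Plumbing rough-in = 14
ES_HVAC install = 0; EF_HVAC install = 5
ES_Insulation = max(EF_Plumbing rough-in=14, EF_HVAC install=5) = 14; EF_Insulation = 14+7 = 21
ES_Drywall = max(EF_Electrical rough-in=8, EF_Plumbing rough-in=14) = 14; EF_Drywall = 14+6 = 20
ES_Painting = max(EF_HVAC install=5, EF_Drywall=20) = 20; EF_Painting = 20+7 = 27
ES_Flooring = max(EF_HVAC install=5, EF_Drywall=20) = 20; EF_Flooring = 20+6 = 26
ES_Trim work = max(EF_Insulation=21, EF_Flooring=26) = 26; EF_Trim work = 26+11 = 37
ES_Final inspection = max(EF_Electrical rough-in=8, EF_Flooring=26) = 26; EF_Final inspection = 26+12 = 38
ES_Landscaping = max(EF_HVAC install=5, EF_Insulation=21, EF_Painting=27, EF_Trim work=37, EF_Final inspection=38) = 38; EF_Landscaping = 38+5 = 43
Expected project duration μ = 43 days. Critical path: Plumbing rough-in → Drywall → Flooring → Final inspection → Landscaping.

Variance along critical path = 9.000 + 1.778 + 4.000 + 7.111 + 0.111 = 22.000; σ = √22.000 = 4.690 days.
Z = (38 − 43) / 4.690 = -1.066
P(T ≤ 38) = Φ(-1.066) ≈ 0.143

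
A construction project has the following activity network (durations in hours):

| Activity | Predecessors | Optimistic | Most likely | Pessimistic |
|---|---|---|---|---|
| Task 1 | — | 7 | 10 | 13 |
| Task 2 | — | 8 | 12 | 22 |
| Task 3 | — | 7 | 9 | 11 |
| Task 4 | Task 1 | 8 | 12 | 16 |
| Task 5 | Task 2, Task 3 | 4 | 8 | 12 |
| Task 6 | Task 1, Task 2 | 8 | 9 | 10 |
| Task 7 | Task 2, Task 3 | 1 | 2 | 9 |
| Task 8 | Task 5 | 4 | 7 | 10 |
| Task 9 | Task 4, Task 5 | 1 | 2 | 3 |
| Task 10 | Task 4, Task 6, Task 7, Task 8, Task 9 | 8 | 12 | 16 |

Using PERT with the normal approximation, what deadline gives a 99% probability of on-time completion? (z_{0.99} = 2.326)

te_Task 1 = (7 + 4·10 + 13)/6 = 60/6 = 10; σ²_Task 1 = ((13−7)/6)² = 1.000
te_Task 2 = (8 + 4·12 + 22)/6 = 78/6 = 13; σ²_Task 2 = ((22−8)/6)² = 5.444
te_Task 3 = (7 + 4·9 + 11)/6 = 54/6 = 9; σ²_Task 3 = ((11−7)/6)² = 0.444
te_Task 4 = (8 + 4·12 + 16)/6 = 72/6 = 12; σ²_Task 4 = ((16−8)/6)² = 1.778
te_Task 5 = (4 + 4·8 + 12)/6 = 48/6 = 8; σ²_Task 5 = ((12−4)/6)² = 1.778
te_Task 6 = (8 + 4·9 + 10)/6 = 54/6 = 9; σ²_Task 6 = ((10−8)/6)² = 0.111
te_Task 7 = (1 + 4·2 + 9)/6 = 18/6 = 3; σ²_Task 7 = ((9−1)/6)² = 1.778
te_Task 8 = (4 + 4·7 + 10)/6 = 42/6 = 7; σ²_Task 8 = ((10−4)/6)² = 1.000
te_Task 9 = (1 + 4·2 + 3)/6 = 12/6 = 2; σ²_Task 9 = ((3−1)/6)² = 0.111
te_Task 10 = (8 + 4·12 + 16)/6 = 72/6 = 12; σ²_Task 10 = ((16−8)/6)² = 1.778

Forward pass:
ES_Task 1 = 0; EF_Task 1 = 10
ES_Task 2 = 0; EF_Task 2 = 13
ES_Task 3 = 0; EF_Task 3 = 9
ES_Task 4 = 10; EF_Task 4 = 10+12 = 22
ES_Task 5 = max(EF_Task 2=13, EF_Task 3=9) = 13; EF_Task 5 = 13+8 = 21
ES_Task 6 = max(EF_Task 1=10, EF_Task 2=13) = 13; EF_Task 6 = 13+9 = 22
ES_Task 7 = max(EF_Task 2=13, EF_Task 3=9) = 13; EF_Task 7 = 13+3 = 16
ES_Task 8 = 21; EF_Task 8 = 21+7 = 28
ES_Task 9 = max(EF_Task 4=22, EF_Task 5=21) = 22; EF_Task 9 = 22+2 = 24
ES_Task 10 = max(EF_Task 4=22, EF_Task 6=22, EF_Task 7=16, EF_Task 8=28, EF_Task 9=24) = 28; EF_Task 10 = 28+12 = 40
Expected project duration μ = 40 hours. Critical path: Task 2 → Task 5 → Task 8 → Task 10.

Variance along critical path = 5.444 + 1.778 + 1.000 + 1.778 = 10.000; σ = 3.162 hours.
D = μ + z·σ = 40 + 2.326·3.162 = 47.4 hours

47.4 hours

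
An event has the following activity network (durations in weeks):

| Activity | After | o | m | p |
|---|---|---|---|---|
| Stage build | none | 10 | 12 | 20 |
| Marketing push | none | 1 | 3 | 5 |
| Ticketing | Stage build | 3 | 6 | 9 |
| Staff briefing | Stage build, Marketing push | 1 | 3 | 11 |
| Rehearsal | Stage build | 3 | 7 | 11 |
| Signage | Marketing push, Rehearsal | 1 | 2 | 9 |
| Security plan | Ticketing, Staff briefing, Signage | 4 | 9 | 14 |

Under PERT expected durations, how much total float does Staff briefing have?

6 weeks

te_Stage build = (10 + 4·12 + 20)/6 = 78/6 = 13
te_Marketing push = (1 + 4·3 + 5)/6 = 18/6 = 3
te_Ticketing = (3 + 4·6 + 9)/6 = 36/6 = 6
te_Staff briefing = (1 + 4·3 + 11)/6 = 24/6 = 4
te_Rehearsal = (3 + 4·7 + 11)/6 = 42/6 = 7
te_Signage = (1 + 4·2 + 9)/6 = 18/6 = 3
te_Security plan = (4 + 4·9 + 14)/6 = 54/6 = 9

Forward pass:
ES_Stage build = 0; EF_Stage build = 13
ES_Marketing push = 0; EF_Marketing push = 3
ES_Ticketing = 13; EF_Ticketing = 13+6 = 19
ES_Staff briefing = max(EF_Stage build=13, EF_Marketing push=3) = 13; EF_Staff briefing = 13+4 = 17
ES_Rehearsal = 13; EF_Rehearsal = 13+7 = 20
ES_Signage = max(EF_Marketing push=3, EF_Rehearsal=20) = 20; EF_Signage = 20+3 = 23
ES_Security plan = max(EF_Ticketing=19, EF_Staff briefing=17, EF_Signage=23) = 23; EF_Security plan = 23+9 = 32
Expected project duration μ = 32 weeks. Critical path: Stage build → Rehearsal → Signage → Security plan.

Backward pass:
LF_Security plan = 32; LS_Security plan = 32−9 = 23
LF_Signage = LS_Security plan = 23; LS_Signage = 23−3 = 20
LF_Rehearsal = LS_Signage = 20; LS_Rehearsal = 20−7 = 13
LF_Staff briefing = LS_Security plan = 23; LS_Staff briefing = 23−4 = 19
LF_Ticketing = LS_Security plan = 23; LS_Ticketing = 23−6 = 17
LF_Marketing push = min(LS_Staff briefing=19, LS_Signage=20) = 19; LS_Marketing push = 19−3 = 16
LF_Stage build = min(LS_Ticketing=17, LS_Staff briefing=19, LS_Rehearsal=13) = 13; LS_Stage build = 13−13 = 0
Slack_Staff briefing = LS_Staff briefing − ES_Staff briefing = 19 − 13 = 6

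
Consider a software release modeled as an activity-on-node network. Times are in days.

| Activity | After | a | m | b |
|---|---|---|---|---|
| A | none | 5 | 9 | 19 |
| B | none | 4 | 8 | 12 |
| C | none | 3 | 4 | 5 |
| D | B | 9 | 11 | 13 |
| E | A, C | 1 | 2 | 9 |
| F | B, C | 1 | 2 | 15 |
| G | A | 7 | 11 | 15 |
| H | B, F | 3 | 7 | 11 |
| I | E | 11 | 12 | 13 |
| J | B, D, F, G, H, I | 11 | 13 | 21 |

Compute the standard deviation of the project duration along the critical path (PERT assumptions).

3.18 days

te_A = (5 + 4·9 + 19)/6 = 60/6 = 10; σ²_A = ((19−5)/6)² = 5.444
te_B = (4 + 4·8 + 12)/6 = 48/6 = 8; σ²_B = ((12−4)/6)² = 1.778
te_C = (3 + 4·4 + 5)/6 = 24/6 = 4; σ²_C = ((5−3)/6)² = 0.111
te_D = (9 + 4·11 + 13)/6 = 66/6 = 11; σ²_D = ((13−9)/6)² = 0.444
te_E = (1 + 4·2 + 9)/6 = 18/6 = 3; σ²_E = ((9−1)/6)² = 1.778
te_F = (1 + 4·2 + 15)/6 = 24/6 = 4; σ²_F = ((15−1)/6)² = 5.444
te_G = (7 + 4·11 + 15)/6 = 66/6 = 11; σ²_G = ((15−7)/6)² = 1.778
te_H = (3 + 4·7 + 11)/6 = 42/6 = 7; σ²_H = ((11−3)/6)² = 1.778
te_I = (11 + 4·12 + 13)/6 = 72/6 = 12; σ²_I = ((13−11)/6)² = 0.111
te_J = (11 + 4·13 + 21)/6 = 84/6 = 14; σ²_J = ((21−11)/6)² = 2.778

Forward pass:
ES_A = 0; EF_A = 10
ES_B = 0; EF_B = 8
ES_C = 0; EF_C = 4
ES_D = 8; EF_D = 8+11 = 19
ES_E = max(EF_A=10, EF_C=4) = 10; EF_E = 10+3 = 13
ES_F = max(EF_B=8, EF_C=4) = 8; EF_F = 8+4 = 12
ES_G = 10; EF_G = 10+11 = 21
ES_H = max(EF_B=8, EF_F=12) = 12; EF_H = 12+7 = 19
ES_I = 13; EF_I = 13+12 = 25
ES_J = max(EF_B=8, EF_D=19, EF_F=12, EF_G=21, EF_H=19, EF_I=25) = 25; EF_J = 25+14 = 39
Expected project duration μ = 39 days. Critical path: A → E → I → J.

Variance along critical path = 5.444 + 1.778 + 0.111 + 2.778 = 10.111
σ = √10.111 = 3.180 days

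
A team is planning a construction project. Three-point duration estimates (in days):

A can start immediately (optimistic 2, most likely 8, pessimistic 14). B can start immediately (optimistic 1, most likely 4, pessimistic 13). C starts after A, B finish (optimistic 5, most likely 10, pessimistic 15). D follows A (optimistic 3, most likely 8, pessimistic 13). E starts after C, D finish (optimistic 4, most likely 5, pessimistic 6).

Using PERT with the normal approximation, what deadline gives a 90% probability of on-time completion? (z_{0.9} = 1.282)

te_A = (2 + 4·8 + 14)/6 = 48/6 = 8; σ²_A = ((14−2)/6)² = 4.000
te_B = (1 + 4·4 + 13)/6 = 30/6 = 5; σ²_B = ((13−1)/6)² = 4.000
te_C = (5 + 4·10 + 15)/6 = 60/6 = 10; σ²_C = ((15−5)/6)² = 2.778
te_D = (3 + 4·8 + 13)/6 = 48/6 = 8; σ²_D = ((13−3)/6)² = 2.778
te_E = (4 + 4·5 + 6)/6 = 30/6 = 5; σ²_E = ((6−4)/6)² = 0.111

Forward pass:
ES_A = 0; EF_A = 8
ES_B = 0; EF_B = 5
ES_C = max(EF_A=8, EF_B=5) = 8; EF_C = 8+10 = 18
ES_D = 8; EF_D = 8+8 = 16
ES_E = max(EF_C=18, EF_D=16) = 18; EF_E = 18+5 = 23
Expected project duration μ = 23 days. Critical path: A → C → E.

Variance along critical path = 4.000 + 2.778 + 0.111 = 6.889; σ = 2.625 days.
D = μ + z·σ = 23 + 1.282·2.625 = 26.4 days

26.4 days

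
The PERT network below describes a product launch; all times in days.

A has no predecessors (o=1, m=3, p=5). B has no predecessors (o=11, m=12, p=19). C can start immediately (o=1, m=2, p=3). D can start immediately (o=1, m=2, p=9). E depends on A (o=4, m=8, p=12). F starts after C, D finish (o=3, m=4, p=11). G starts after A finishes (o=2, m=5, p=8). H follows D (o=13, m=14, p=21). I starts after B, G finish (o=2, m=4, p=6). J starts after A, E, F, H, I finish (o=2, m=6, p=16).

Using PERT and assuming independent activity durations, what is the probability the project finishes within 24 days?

0.369

te_A = (1 + 4·3 + 5)/6 = 18/6 = 3; σ²_A = ((5−1)/6)² = 0.444
te_B = (11 + 4·12 + 19)/6 = 78/6 = 13; σ²_B = ((19−11)/6)² = 1.778
te_C = (1 + 4·2 + 3)/6 = 12/6 = 2; σ²_C = ((3−1)/6)² = 0.111
te_D = (1 + 4·2 + 9)/6 = 18/6 = 3; σ²_D = ((9−1)/6)² = 1.778
te_E = (4 + 4·8 + 12)/6 = 48/6 = 8; σ²_E = ((12−4)/6)² = 1.778
te_F = (3 + 4·4 + 11)/6 = 30/6 = 5; σ²_F = ((11−3)/6)² = 1.778
te_G = (2 + 4·5 + 8)/6 = 30/6 = 5; σ²_G = ((8−2)/6)² = 1.000
te_H = (13 + 4·14 + 21)/6 = 90/6 = 15; σ²_H = ((21−13)/6)² = 1.778
te_I = (2 + 4·4 + 6)/6 = 24/6 = 4; σ²_I = ((6−2)/6)² = 0.444
te_J = (2 + 4·6 + 16)/6 = 42/6 = 7; σ²_J = ((16−2)/6)² = 5.444

Forward pass:
ES_A = 0; EF_A = 3
ES_B = 0; EF_B = 13
ES_C = 0; EF_C = 2
ES_D = 0; EF_D = 3
ES_E = 3; EF_E = 3+8 = 11
ES_F = max(EF_C=2, EF_D=3) = 3; EF_F = 3+5 = 8
ES_G = 3; EF_G = 3+5 = 8
ES_H = 3; EF_H = 3+15 = 18
ES_I = max(EF_B=13, EF_G=8) = 13; EF_I = 13+4 = 17
ES_J = max(EF_A=3, EF_E=11, EF_F=8, EF_H=18, EF_I=17) = 18; EF_J = 18+7 = 25
Expected project duration μ = 25 days. Critical path: D → H → J.

Variance along critical path = 1.778 + 1.778 + 5.444 = 9.000; σ = √9.000 = 3.000 days.
Z = (24 − 25) / 3.000 = -0.333
P(T ≤ 24) = Φ(-0.333) ≈ 0.369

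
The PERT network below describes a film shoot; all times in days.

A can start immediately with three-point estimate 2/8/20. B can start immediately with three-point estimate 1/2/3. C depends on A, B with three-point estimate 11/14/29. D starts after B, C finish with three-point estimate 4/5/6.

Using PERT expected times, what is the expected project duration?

te_A = (2 + 4·8 + 20)/6 = 54/6 = 9
te_B = (1 + 4·2 + 3)/6 = 12/6 = 2
te_C = (11 + 4·14 + 29)/6 = 96/6 = 16
te_D = (4 + 4·5 + 6)/6 = 30/6 = 5

Forward pass:
ES_A = 0; EF_A = 9
ES_B = 0; EF_B = 2
ES_C = max(EF_A=9, EF_B=2) = 9; EF_C = 9+16 = 25
ES_D = max(EF_B=2, EF_C=25) = 25; EF_D = 25+5 = 30
Expected project duration μ = 30 days. Critical path: A → C → D.

30 days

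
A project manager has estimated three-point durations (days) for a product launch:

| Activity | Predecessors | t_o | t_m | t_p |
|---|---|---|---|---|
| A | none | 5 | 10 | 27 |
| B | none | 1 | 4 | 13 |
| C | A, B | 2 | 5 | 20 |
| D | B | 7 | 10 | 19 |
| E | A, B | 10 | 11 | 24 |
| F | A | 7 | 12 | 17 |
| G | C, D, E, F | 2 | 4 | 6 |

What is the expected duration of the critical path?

29 days

te_A = (5 + 4·10 + 27)/6 = 72/6 = 12
te_B = (1 + 4·4 + 13)/6 = 30/6 = 5
te_C = (2 + 4·5 + 20)/6 = 42/6 = 7
te_D = (7 + 4·10 + 19)/6 = 66/6 = 11
te_E = (10 + 4·11 + 24)/6 = 78/6 = 13
te_F = (7 + 4·12 + 17)/6 = 72/6 = 12
te_G = (2 + 4·4 + 6)/6 = 24/6 = 4

Forward pass:
ES_A = 0; EF_A = 12
ES_B = 0; EF_B = 5
ES_C = max(EF_A=12, EF_B=5) = 12; EF_C = 12+7 = 19
ES_D = 5; EF_D = 5+11 = 16
ES_E = max(EF_A=12, EF_B=5) = 12; EF_E = 12+13 = 25
ES_F = 12; EF_F = 12+12 = 24
ES_G = max(EF_C=19, EF_D=16, EF_E=25, EF_F=24) = 25; EF_G = 25+4 = 29
Expected project duration μ = 29 days. Critical path: A → E → G.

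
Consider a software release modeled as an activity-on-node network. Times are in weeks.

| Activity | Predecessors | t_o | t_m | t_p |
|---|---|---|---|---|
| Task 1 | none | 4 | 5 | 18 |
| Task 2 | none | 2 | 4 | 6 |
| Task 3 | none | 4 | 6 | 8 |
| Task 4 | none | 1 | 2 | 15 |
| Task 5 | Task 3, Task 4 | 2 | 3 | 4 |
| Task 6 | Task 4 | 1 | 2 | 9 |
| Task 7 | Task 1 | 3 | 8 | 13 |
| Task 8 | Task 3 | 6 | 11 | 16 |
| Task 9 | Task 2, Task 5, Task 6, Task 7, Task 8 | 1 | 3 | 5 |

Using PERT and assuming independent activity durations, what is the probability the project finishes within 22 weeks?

te_Task 1 = (4 + 4·5 + 18)/6 = 42/6 = 7; σ²_Task 1 = ((18−4)/6)² = 5.444
te_Task 2 = (2 + 4·4 + 6)/6 = 24/6 = 4; σ²_Task 2 = ((6−2)/6)² = 0.444
te_Task 3 = (4 + 4·6 + 8)/6 = 36/6 = 6; σ²_Task 3 = ((8−4)/6)² = 0.444
te_Task 4 = (1 + 4·2 + 15)/6 = 24/6 = 4; σ²_Task 4 = ((15−1)/6)² = 5.444
te_Task 5 = (2 + 4·3 + 4)/6 = 18/6 = 3; σ²_Task 5 = ((4−2)/6)² = 0.111
te_Task 6 = (1 + 4·2 + 9)/6 = 18/6 = 3; σ²_Task 6 = ((9−1)/6)² = 1.778
te_Task 7 = (3 + 4·8 + 13)/6 = 48/6 = 8; σ²_Task 7 = ((13−3)/6)² = 2.778
te_Task 8 = (6 + 4·11 + 16)/6 = 66/6 = 11; σ²_Task 8 = ((16−6)/6)² = 2.778
te_Task 9 = (1 + 4·3 + 5)/6 = 18/6 = 3; σ²_Task 9 = ((5−1)/6)² = 0.444

Forward pass:
ES_Task 1 = 0; EF_Task 1 = 7
ES_Task 2 = 0; EF_Task 2 = 4
ES_Task 3 = 0; EF_Task 3 = 6
ES_Task 4 = 0; EF_Task 4 = 4
ES_Task 5 = max(EF_Task 3=6, EF_Task 4=4) = 6; EF_Task 5 = 6+3 = 9
ES_Task 6 = 4; EF_Task 6 = 4+3 = 7
ES_Task 7 = 7; EF_Task 7 = 7+8 = 15
ES_Task 8 = 6; EF_Task 8 = 6+11 = 17
ES_Task 9 = max(EF_Task 2=4, EF_Task 5=9, EF_Task 6=7, EF_Task 7=15, EF_Task 8=17) = 17; EF_Task 9 = 17+3 = 20
Expected project duration μ = 20 weeks. Critical path: Task 3 → Task 8 → Task 9.

Variance along critical path = 0.444 + 2.778 + 0.444 = 3.667; σ = √3.667 = 1.915 weeks.
Z = (22 − 20) / 1.915 = 1.044
P(T ≤ 22) = Φ(1.044) ≈ 0.852

0.852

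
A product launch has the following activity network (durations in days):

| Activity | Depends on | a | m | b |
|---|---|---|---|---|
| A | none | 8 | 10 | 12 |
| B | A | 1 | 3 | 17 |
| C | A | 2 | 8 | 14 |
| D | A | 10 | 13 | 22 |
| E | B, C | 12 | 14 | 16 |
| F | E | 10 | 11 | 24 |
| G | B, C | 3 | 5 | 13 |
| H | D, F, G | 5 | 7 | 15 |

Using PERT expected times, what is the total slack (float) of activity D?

te_A = (8 + 4·10 + 12)/6 = 60/6 = 10
te_B = (1 + 4·3 + 17)/6 = 30/6 = 5
te_C = (2 + 4·8 + 14)/6 = 48/6 = 8
te_D = (10 + 4·13 + 22)/6 = 84/6 = 14
te_E = (12 + 4·14 + 16)/6 = 84/6 = 14
te_F = (10 + 4·11 + 24)/6 = 78/6 = 13
te_G = (3 + 4·5 + 13)/6 = 36/6 = 6
te_H = (5 + 4·7 + 15)/6 = 48/6 = 8

Forward pass:
ES_A = 0; EF_A = 10
ES_B = 10; EF_B = 10+5 = 15
ES_C = 10; EF_C = 10+8 = 18
ES_D = 10; EF_D = 10+14 = 24
ES_E = max(EF_B=15, EF_C=18) = 18; EF_E = 18+14 = 32
ES_F = 32; EF_F = 32+13 = 45
ES_G = max(EF_B=15, EF_C=18) = 18; EF_G = 18+6 = 24
ES_H = max(EF_D=24, EF_F=45, EF_G=24) = 45; EF_H = 45+8 = 53
Expected project duration μ = 53 days. Critical path: A → C → E → F → H.

Backward pass:
LF_H = 53; LS_H = 53−8 = 45
LF_G = LS_H = 45; LS_G = 45−6 = 39
LF_F = LS_H = 45; LS_F = 45−13 = 32
LF_E = LS_F = 32; LS_E = 32−14 = 18
LF_D = LS_H = 45; LS_D = 45−14 = 31
LF_C = min(LS_E=18, LS_G=39) = 18; LS_C = 18−8 = 10
LF_B = min(LS_E=18, LS_G=39) = 18; LS_B = 18−5 = 13
LF_A = min(LS_B=13, LS_C=10, LS_D=31) = 10; LS_A = 10−10 = 0
Slack_D = LS_D − ES_D = 31 − 10 = 21

21 days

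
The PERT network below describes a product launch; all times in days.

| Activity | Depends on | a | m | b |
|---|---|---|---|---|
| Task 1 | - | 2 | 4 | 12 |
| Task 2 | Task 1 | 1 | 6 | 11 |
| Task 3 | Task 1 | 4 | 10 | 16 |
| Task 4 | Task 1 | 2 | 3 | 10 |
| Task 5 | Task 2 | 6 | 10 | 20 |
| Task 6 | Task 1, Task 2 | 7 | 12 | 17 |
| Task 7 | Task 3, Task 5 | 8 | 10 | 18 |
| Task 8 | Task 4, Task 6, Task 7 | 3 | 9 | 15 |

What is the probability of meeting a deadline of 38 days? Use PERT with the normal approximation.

te_Task 1 = (2 + 4·4 + 12)/6 = 30/6 = 5; σ²_Task 1 = ((12−2)/6)² = 2.778
te_Task 2 = (1 + 4·6 + 11)/6 = 36/6 = 6; σ²_Task 2 = ((11−1)/6)² = 2.778
te_Task 3 = (4 + 4·10 + 16)/6 = 60/6 = 10; σ²_Task 3 = ((16−4)/6)² = 4.000
te_Task 4 = (2 + 4·3 + 10)/6 = 24/6 = 4; σ²_Task 4 = ((10−2)/6)² = 1.778
te_Task 5 = (6 + 4·10 + 20)/6 = 66/6 = 11; σ²_Task 5 = ((20−6)/6)² = 5.444
te_Task 6 = (7 + 4·12 + 17)/6 = 72/6 = 12; σ²_Task 6 = ((17−7)/6)² = 2.778
te_Task 7 = (8 + 4·10 + 18)/6 = 66/6 = 11; σ²_Task 7 = ((18−8)/6)² = 2.778
te_Task 8 = (3 + 4·9 + 15)/6 = 54/6 = 9; σ²_Task 8 = ((15−3)/6)² = 4.000

Forward pass:
ES_Task 1 = 0; EF_Task 1 = 5
ES_Task 2 = 5; EF_Task 2 = 5+6 = 11
ES_Task 3 = 5; EF_Task 3 = 5+10 = 15
ES_Task 4 = 5; EF_Task 4 = 5+4 = 9
ES_Task 5 = 11; EF_Task 5 = 11+11 = 22
ES_Task 6 = max(EF_Task 1=5, EF_Task 2=11) = 11; EF_Task 6 = 11+12 = 23
ES_Task 7 = max(EF_Task 3=15, EF_Task 5=22) = 22; EF_Task 7 = 22+11 = 33
ES_Task 8 = max(EF_Task 4=9, EF_Task 6=23, EF_Task 7=33) = 33; EF_Task 8 = 33+9 = 42
Expected project duration μ = 42 days. Critical path: Task 1 → Task 2 → Task 5 → Task 7 → Task 8.

Variance along critical path = 2.778 + 2.778 + 5.444 + 2.778 + 4.000 = 17.778; σ = √17.778 = 4.216 days.
Z = (38 − 42) / 4.216 = -0.949
P(T ≤ 38) = Φ(-0.949) ≈ 0.171

0.171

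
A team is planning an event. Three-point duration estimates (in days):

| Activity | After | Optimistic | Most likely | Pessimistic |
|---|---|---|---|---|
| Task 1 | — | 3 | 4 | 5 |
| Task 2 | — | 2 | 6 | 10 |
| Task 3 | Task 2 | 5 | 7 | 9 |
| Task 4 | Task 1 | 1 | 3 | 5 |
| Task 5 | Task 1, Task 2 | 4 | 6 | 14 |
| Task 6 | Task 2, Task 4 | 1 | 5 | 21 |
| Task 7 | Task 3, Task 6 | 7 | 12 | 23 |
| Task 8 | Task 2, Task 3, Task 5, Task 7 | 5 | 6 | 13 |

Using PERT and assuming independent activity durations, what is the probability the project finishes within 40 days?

te_Task 1 = (3 + 4·4 + 5)/6 = 24/6 = 4; σ²_Task 1 = ((5−3)/6)² = 0.111
te_Task 2 = (2 + 4·6 + 10)/6 = 36/6 = 6; σ²_Task 2 = ((10−2)/6)² = 1.778
te_Task 3 = (5 + 4·7 + 9)/6 = 42/6 = 7; σ²_Task 3 = ((9−5)/6)² = 0.444
te_Task 4 = (1 + 4·3 + 5)/6 = 18/6 = 3; σ²_Task 4 = ((5−1)/6)² = 0.444
te_Task 5 = (4 + 4·6 + 14)/6 = 42/6 = 7; σ²_Task 5 = ((14−4)/6)² = 2.778
te_Task 6 = (1 + 4·5 + 21)/6 = 42/6 = 7; σ²_Task 6 = ((21−1)/6)² = 11.111
te_Task 7 = (7 + 4·12 + 23)/6 = 78/6 = 13; σ²_Task 7 = ((23−7)/6)² = 7.111
te_Task 8 = (5 + 4·6 + 13)/6 = 42/6 = 7; σ²_Task 8 = ((13−5)/6)² = 1.778

Forward pass:
ES_Task 1 = 0; EF_Task 1 = 4
ES_Task 2 = 0; EF_Task 2 = 6
ES_Task 3 = 6; EF_Task 3 = 6+7 = 13
ES_Task 4 = 4; EF_Task 4 = 4+3 = 7
ES_Task 5 = max(EF_Task 1=4, EF_Task 2=6) = 6; EF_Task 5 = 6+7 = 13
ES_Task 6 = max(EF_Task 2=6, EF_Task 4=7) = 7; EF_Task 6 = 7+7 = 14
ES_Task 7 = max(EF_Task 3=13, EF_Task 6=14) = 14; EF_Task 7 = 14+13 = 27
ES_Task 8 = max(EF_Task 2=6, EF_Task 3=13, EF_Task 5=13, EF_Task 7=27) = 27; EF_Task 8 = 27+7 = 34
Expected project duration μ = 34 days. Critical path: Task 1 → Task 4 → Task 6 → Task 7 → Task 8.

Variance along critical path = 0.111 + 0.444 + 11.111 + 7.111 + 1.778 = 20.556; σ = √20.556 = 4.534 days.
Z = (40 − 34) / 4.534 = 1.323
P(T ≤ 40) = Φ(1.323) ≈ 0.907

0.907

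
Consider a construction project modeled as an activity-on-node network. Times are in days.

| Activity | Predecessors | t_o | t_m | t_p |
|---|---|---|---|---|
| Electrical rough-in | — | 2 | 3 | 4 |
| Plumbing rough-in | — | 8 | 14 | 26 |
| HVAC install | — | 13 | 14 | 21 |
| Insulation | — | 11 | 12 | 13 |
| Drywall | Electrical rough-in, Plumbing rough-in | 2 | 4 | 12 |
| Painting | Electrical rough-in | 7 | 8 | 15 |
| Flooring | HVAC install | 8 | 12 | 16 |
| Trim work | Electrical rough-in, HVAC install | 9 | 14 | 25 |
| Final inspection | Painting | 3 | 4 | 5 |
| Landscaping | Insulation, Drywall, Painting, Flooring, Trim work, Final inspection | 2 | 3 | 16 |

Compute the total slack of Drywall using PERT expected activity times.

te_Electrical rough-in = (2 + 4·3 + 4)/6 = 18/6 = 3
te_Plumbing rough-in = (8 + 4·14 + 26)/6 = 90/6 = 15
te_HVAC install = (13 + 4·14 + 21)/6 = 90/6 = 15
te_Insulation = (11 + 4·12 + 13)/6 = 72/6 = 12
te_Drywall = (2 + 4·4 + 12)/6 = 30/6 = 5
te_Painting = (7 + 4·8 + 15)/6 = 54/6 = 9
te_Flooring = (8 + 4·12 + 16)/6 = 72/6 = 12
te_Trim work = (9 + 4·14 + 25)/6 = 90/6 = 15
te_Final inspection = (3 + 4·4 + 5)/6 = 24/6 = 4
te_Landscaping = (2 + 4·3 + 16)/6 = 30/6 = 5

Forward pass:
ES_Electrical rough-in = 0; EF_Electrical rough-in = 3
ES_Plumbing rough-in = 0; EF_Plumbing rough-in = 15
ES_HVAC install = 0; EF_HVAC install = 15
ES_Insulation = 0; EF_Insulation = 12
ES_Drywall = max(EF_Electrical rough-in=3, EF_Plumbing rough-in=15) = 15; EF_Drywall = 15+5 = 20
ES_Painting = 3; EF_Painting = 3+9 = 12
ES_Flooring = 15; EF_Flooring = 15+12 = 27
ES_Trim work = max(EF_Electrical rough-in=3, EF_HVAC install=15) = 15; EF_Trim work = 15+15 = 30
ES_Final inspection = 12; EF_Final inspection = 12+4 = 16
ES_Landscaping = max(EF_Insulation=12, EF_Drywall=20, EF_Painting=12, EF_Flooring=27, EF_Trim work=30, EF_Final inspection=16) = 30; EF_Landscaping = 30+5 = 35
Expected project duration μ = 35 days. Critical path: HVAC install → Trim work → Landscaping.

Backward pass:
LF_Landscaping = 35; LS_Landscaping = 35−5 = 30
LF_Final inspection = LS_Landscaping = 30; LS_Final inspection = 30−4 = 26
LF_Trim work = LS_Landscaping = 30; LS_Trim work = 30−15 = 15
LF_Flooring = LS_Landscaping = 30; LS_Flooring = 30−12 = 18
LF_Painting = min(LS_Final inspection=26, LS_Landscaping=30) = 26; LS_Painting = 26−9 = 17
LF_Drywall = LS_Landscaping = 30; LS_Drywall = 30−5 = 25
LF_Insulation = LS_Landscaping = 30; LS_Insulation = 30−12 = 18
LF_HVAC install = min(LS_Flooring=18, LS_Trim work=15) = 15; LS_HVAC install = 15−15 = 0
LF_Plumbing rough-in = LS_Drywall = 25; LS_Plumbing rough-in = 25−15 = 10
LF_Electrical rough-in = min(LS_Drywall=25, LS_Painting=17, LS_Trim work=15) = 15; LS_Electrical rough-in = 15−3 = 12
Slack_Drywall = LS_Drywall − ES_Drywall = 25 − 15 = 10

10 days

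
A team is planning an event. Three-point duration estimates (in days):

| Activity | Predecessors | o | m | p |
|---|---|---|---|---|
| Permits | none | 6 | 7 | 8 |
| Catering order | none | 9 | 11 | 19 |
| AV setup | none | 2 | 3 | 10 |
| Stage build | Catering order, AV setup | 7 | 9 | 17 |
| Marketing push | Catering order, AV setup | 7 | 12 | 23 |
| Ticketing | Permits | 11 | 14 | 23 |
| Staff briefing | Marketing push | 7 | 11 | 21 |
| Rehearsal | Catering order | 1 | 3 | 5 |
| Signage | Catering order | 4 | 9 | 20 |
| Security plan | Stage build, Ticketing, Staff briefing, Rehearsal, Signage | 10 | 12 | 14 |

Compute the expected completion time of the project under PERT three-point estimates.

te_Permits = (6 + 4·7 + 8)/6 = 42/6 = 7
te_Catering order = (9 + 4·11 + 19)/6 = 72/6 = 12
te_AV setup = (2 + 4·3 + 10)/6 = 24/6 = 4
te_Stage build = (7 + 4·9 + 17)/6 = 60/6 = 10
te_Marketing push = (7 + 4·12 + 23)/6 = 78/6 = 13
te_Ticketing = (11 + 4·14 + 23)/6 = 90/6 = 15
te_Staff briefing = (7 + 4·11 + 21)/6 = 72/6 = 12
te_Rehearsal = (1 + 4·3 + 5)/6 = 18/6 = 3
te_Signage = (4 + 4·9 + 20)/6 = 60/6 = 10
te_Security plan = (10 + 4·12 + 14)/6 = 72/6 = 12

Forward pass:
ES_Permits = 0; EF_Permits = 7
ES_Catering order = 0; EF_Catering order = 12
ES_AV setup = 0; EF_AV setup = 4
ES_Stage build = max(EF_Catering order=12, EF_AV setup=4) = 12; EF_Stage build = 12+10 = 22
ES_Marketing push = max(EF_Catering order=12, EF_AV setup=4) = 12; EF_Marketing push = 12+13 = 25
ES_Ticketing = 7; EF_Ticketing = 7+15 = 22
ES_Staff briefing = 25; EF_Staff briefing = 25+12 = 37
ES_Rehearsal = 12; EF_Rehearsal = 12+3 = 15
ES_Signage = 12; EF_Signage = 12+10 = 22
ES_Security plan = max(EF_Stage build=22, EF_Ticketing=22, EF_Staff briefing=37, EF_Rehearsal=15, EF_Signage=22) = 37; EF_Security plan = 37+12 = 49
Expected project duration μ = 49 days. Critical path: Catering order → Marketing push → Staff briefing → Security plan.

49 days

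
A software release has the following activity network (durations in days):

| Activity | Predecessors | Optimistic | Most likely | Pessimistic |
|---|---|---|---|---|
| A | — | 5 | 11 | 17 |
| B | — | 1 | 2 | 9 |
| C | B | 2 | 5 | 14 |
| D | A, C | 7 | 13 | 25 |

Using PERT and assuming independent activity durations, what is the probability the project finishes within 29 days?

0.866

te_A = (5 + 4·11 + 17)/6 = 66/6 = 11; σ²_A = ((17−5)/6)² = 4.000
te_B = (1 + 4·2 + 9)/6 = 18/6 = 3; σ²_B = ((9−1)/6)² = 1.778
te_C = (2 + 4·5 + 14)/6 = 36/6 = 6; σ²_C = ((14−2)/6)² = 4.000
te_D = (7 + 4·13 + 25)/6 = 84/6 = 14; σ²_D = ((25−7)/6)² = 9.000

Forward pass:
ES_A = 0; EF_A = 11
ES_B = 0; EF_B = 3
ES_C = 3; EF_C = 3+6 = 9
ES_D = max(EF_A=11, EF_C=9) = 11; EF_D = 11+14 = 25
Expected project duration μ = 25 days. Critical path: A → D.

Variance along critical path = 4.000 + 9.000 = 13.000; σ = √13.000 = 3.606 days.
Z = (29 − 25) / 3.606 = 1.109
P(T ≤ 29) = Φ(1.109) ≈ 0.866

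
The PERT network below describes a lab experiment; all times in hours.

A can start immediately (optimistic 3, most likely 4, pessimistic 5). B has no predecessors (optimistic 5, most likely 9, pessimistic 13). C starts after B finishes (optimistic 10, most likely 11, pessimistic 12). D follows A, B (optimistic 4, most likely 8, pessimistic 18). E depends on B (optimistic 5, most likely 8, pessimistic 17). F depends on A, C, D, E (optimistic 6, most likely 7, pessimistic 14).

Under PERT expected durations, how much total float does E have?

te_A = (3 + 4·4 + 5)/6 = 24/6 = 4
te_B = (5 + 4·9 + 13)/6 = 54/6 = 9
te_C = (10 + 4·11 + 12)/6 = 66/6 = 11
te_D = (4 + 4·8 + 18)/6 = 54/6 = 9
te_E = (5 + 4·8 + 17)/6 = 54/6 = 9
te_F = (6 + 4·7 + 14)/6 = 48/6 = 8

Forward pass:
ES_A = 0; EF_A = 4
ES_B = 0; EF_B = 9
ES_C = 9; EF_C = 9+11 = 20
ES_D = max(EF_A=4, EF_B=9) = 9; EF_D = 9+9 = 18
ES_E = 9; EF_E = 9+9 = 18
ES_F = max(EF_A=4, EF_C=20, EF_D=18, EF_E=18) = 20; EF_F = 20+8 = 28
Expected project duration μ = 28 hours. Critical path: B → C → F.

Backward pass:
LF_F = 28; LS_F = 28−8 = 20
LF_E = LS_F = 20; LS_E = 20−9 = 11
LF_D = LS_F = 20; LS_D = 20−9 = 11
LF_C = LS_F = 20; LS_C = 20−11 = 9
LF_B = min(LS_C=9, LS_D=11, LS_E=11) = 9; LS_B = 9−9 = 0
LF_A = min(LS_D=11, LS_F=20) = 11; LS_A = 11−4 = 7
Slack_E = LS_E − ES_E = 11 − 9 = 2

2 hours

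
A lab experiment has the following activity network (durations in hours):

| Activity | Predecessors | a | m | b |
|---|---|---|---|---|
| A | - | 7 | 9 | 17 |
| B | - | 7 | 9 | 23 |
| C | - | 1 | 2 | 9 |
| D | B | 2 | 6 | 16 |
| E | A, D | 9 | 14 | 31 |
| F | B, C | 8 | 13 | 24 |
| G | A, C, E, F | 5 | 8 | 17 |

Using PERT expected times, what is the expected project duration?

te_A = (7 + 4·9 + 17)/6 = 60/6 = 10
te_B = (7 + 4·9 + 23)/6 = 66/6 = 11
te_C = (1 + 4·2 + 9)/6 = 18/6 = 3
te_D = (2 + 4·6 + 16)/6 = 42/6 = 7
te_E = (9 + 4·14 + 31)/6 = 96/6 = 16
te_F = (8 + 4·13 + 24)/6 = 84/6 = 14
te_G = (5 + 4·8 + 17)/6 = 54/6 = 9

Forward pass:
ES_A = 0; EF_A = 10
ES_B = 0; EF_B = 11
ES_C = 0; EF_C = 3
ES_D = 11; EF_D = 11+7 = 18
ES_E = max(EF_A=10, EF_D=18) = 18; EF_E = 18+16 = 34
ES_F = max(EF_B=11, EF_C=3) = 11; EF_F = 11+14 = 25
ES_G = max(EF_A=10, EF_C=3, EF_E=34, EF_F=25) = 34; EF_G = 34+9 = 43
Expected project duration μ = 43 hours. Critical path: B → D → E → G.

43 hours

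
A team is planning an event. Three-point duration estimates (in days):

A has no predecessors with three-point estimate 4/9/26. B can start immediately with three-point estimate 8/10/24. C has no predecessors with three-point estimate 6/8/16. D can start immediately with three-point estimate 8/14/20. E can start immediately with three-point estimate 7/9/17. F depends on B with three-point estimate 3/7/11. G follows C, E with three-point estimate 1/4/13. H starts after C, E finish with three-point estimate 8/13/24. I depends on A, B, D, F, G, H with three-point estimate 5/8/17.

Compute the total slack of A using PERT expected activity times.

13 days

te_A = (4 + 4·9 + 26)/6 = 66/6 = 11
te_B = (8 + 4·10 + 24)/6 = 72/6 = 12
te_C = (6 + 4·8 + 16)/6 = 54/6 = 9
te_D = (8 + 4·14 + 20)/6 = 84/6 = 14
te_E = (7 + 4·9 + 17)/6 = 60/6 = 10
te_F = (3 + 4·7 + 11)/6 = 42/6 = 7
te_G = (1 + 4·4 + 13)/6 = 30/6 = 5
te_H = (8 + 4·13 + 24)/6 = 84/6 = 14
te_I = (5 + 4·8 + 17)/6 = 54/6 = 9

Forward pass:
ES_A = 0; EF_A = 11
ES_B = 0; EF_B = 12
ES_C = 0; EF_C = 9
ES_D = 0; EF_D = 14
ES_E = 0; EF_E = 10
ES_F = 12; EF_F = 12+7 = 19
ES_G = max(EF_C=9, EF_E=10) = 10; EF_G = 10+5 = 15
ES_H = max(EF_C=9, EF_E=10) = 10; EF_H = 10+14 = 24
ES_I = max(EF_A=11, EF_B=12, EF_D=14, EF_F=19, EF_G=15, EF_H=24) = 24; EF_I = 24+9 = 33
Expected project duration μ = 33 days. Critical path: E → H → I.

Backward pass:
LF_I = 33; LS_I = 33−9 = 24
LF_H = LS_I = 24; LS_H = 24−14 = 10
LF_G = LS_I = 24; LS_G = 24−5 = 19
LF_F = LS_I = 24; LS_F = 24−7 = 17
LF_E = min(LS_G=19, LS_H=10) = 10; LS_E = 10−10 = 0
LF_D = LS_I = 24; LS_D = 24−14 = 10
LF_C = min(LS_G=19, LS_H=10) = 10; LS_C = 10−9 = 1
LF_B = min(LS_F=17, LS_I=24) = 17; LS_B = 17−12 = 5
LF_A = LS_I = 24; LS_A = 24−11 = 13
Slack_A = LS_A − ES_A = 13 − 0 = 13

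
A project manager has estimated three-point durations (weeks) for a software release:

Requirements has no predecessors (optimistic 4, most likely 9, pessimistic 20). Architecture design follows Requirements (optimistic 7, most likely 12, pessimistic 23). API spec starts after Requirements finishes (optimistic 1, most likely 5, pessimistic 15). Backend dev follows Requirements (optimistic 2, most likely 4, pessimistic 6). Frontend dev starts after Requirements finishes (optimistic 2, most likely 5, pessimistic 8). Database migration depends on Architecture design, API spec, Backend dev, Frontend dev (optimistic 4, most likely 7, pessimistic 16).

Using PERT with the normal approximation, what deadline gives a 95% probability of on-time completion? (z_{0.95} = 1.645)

38.0 weeks

te_Requirements = (4 + 4·9 + 20)/6 = 60/6 = 10; σ²_Requirements = ((20−4)/6)² = 7.111
te_Architecture design = (7 + 4·12 + 23)/6 = 78/6 = 13; σ²_Architecture design = ((23−7)/6)² = 7.111
te_API spec = (1 + 4·5 + 15)/6 = 36/6 = 6; σ²_API spec = ((15−1)/6)² = 5.444
te_Backend dev = (2 + 4·4 + 6)/6 = 24/6 = 4; σ²_Backend dev = ((6−2)/6)² = 0.444
te_Frontend dev = (2 + 4·5 + 8)/6 = 30/6 = 5; σ²_Frontend dev = ((8−2)/6)² = 1.000
te_Database migration = (4 + 4·7 + 16)/6 = 48/6 = 8; σ²_Database migration = ((16−4)/6)² = 4.000

Forward pass:
ES_Requirements = 0; EF_Requirements = 10
ES_Architecture design = 10; EF_Architecture design = 10+13 = 23
ES_API spec = 10; EF_API spec = 10+6 = 16
ES_Backend dev = 10; EF_Backend dev = 10+4 = 14
ES_Frontend dev = 10; EF_Frontend dev = 10+5 = 15
ES_Database migration = max(EF_Architecture design=23, EF_API spec=16, EF_Backend dev=14, EF_Frontend dev=15) = 23; EF_Database migration = 23+8 = 31
Expected project duration μ = 31 weeks. Critical path: Requirements → Architecture design → Database migration.

Variance along critical path = 7.111 + 7.111 + 4.000 = 18.222; σ = 4.269 weeks.
D = μ + z·σ = 31 + 1.645·4.269 = 38.0 weeks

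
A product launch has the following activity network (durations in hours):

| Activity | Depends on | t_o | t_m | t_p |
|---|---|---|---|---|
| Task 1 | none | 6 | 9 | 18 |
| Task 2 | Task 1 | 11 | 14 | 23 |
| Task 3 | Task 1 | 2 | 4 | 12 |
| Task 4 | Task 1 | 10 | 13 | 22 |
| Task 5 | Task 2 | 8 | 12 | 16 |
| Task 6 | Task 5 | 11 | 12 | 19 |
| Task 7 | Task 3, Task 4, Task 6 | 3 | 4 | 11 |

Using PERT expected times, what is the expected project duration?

55 hours

te_Task 1 = (6 + 4·9 + 18)/6 = 60/6 = 10
te_Task 2 = (11 + 4·14 + 23)/6 = 90/6 = 15
te_Task 3 = (2 + 4·4 + 12)/6 = 30/6 = 5
te_Task 4 = (10 + 4·13 + 22)/6 = 84/6 = 14
te_Task 5 = (8 + 4·12 + 16)/6 = 72/6 = 12
te_Task 6 = (11 + 4·12 + 19)/6 = 78/6 = 13
te_Task 7 = (3 + 4·4 + 11)/6 = 30/6 = 5

Forward pass:
ES_Task 1 = 0; EF_Task 1 = 10
ES_Task 2 = 10; EF_Task 2 = 10+15 = 25
ES_Task 3 = 10; EF_Task 3 = 10+5 = 15
ES_Task 4 = 10; EF_Task 4 = 10+14 = 24
ES_Task 5 = 25; EF_Task 5 = 25+12 = 37
ES_Task 6 = 37; EF_Task 6 = 37+13 = 50
ES_Task 7 = max(EF_Task 3=15, EF_Task 4=24, EF_Task 6=50) = 50; EF_Task 7 = 50+5 = 55
Expected project duration μ = 55 hours. Critical path: Task 1 → Task 2 → Task 5 → Task 6 → Task 7.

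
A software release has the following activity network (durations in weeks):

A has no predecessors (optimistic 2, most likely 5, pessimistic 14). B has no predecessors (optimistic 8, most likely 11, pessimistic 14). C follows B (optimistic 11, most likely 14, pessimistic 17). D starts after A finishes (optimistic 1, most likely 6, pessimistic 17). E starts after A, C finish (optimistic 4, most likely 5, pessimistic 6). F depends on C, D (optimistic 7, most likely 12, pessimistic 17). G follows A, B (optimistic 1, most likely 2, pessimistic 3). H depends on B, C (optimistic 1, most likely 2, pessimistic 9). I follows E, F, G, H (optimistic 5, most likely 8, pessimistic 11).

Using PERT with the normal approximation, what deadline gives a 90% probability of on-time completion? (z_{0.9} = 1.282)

48.1 weeks

te_A = (2 + 4·5 + 14)/6 = 36/6 = 6; σ²_A = ((14−2)/6)² = 4.000
te_B = (8 + 4·11 + 14)/6 = 66/6 = 11; σ²_B = ((14−8)/6)² = 1.000
te_C = (11 + 4·14 + 17)/6 = 84/6 = 14; σ²_C = ((17−11)/6)² = 1.000
te_D = (1 + 4·6 + 17)/6 = 42/6 = 7; σ²_D = ((17−1)/6)² = 7.111
te_E = (4 + 4·5 + 6)/6 = 30/6 = 5; σ²_E = ((6−4)/6)² = 0.111
te_F = (7 + 4·12 + 17)/6 = 72/6 = 12; σ²_F = ((17−7)/6)² = 2.778
te_G = (1 + 4·2 + 3)/6 = 12/6 = 2; σ²_G = ((3−1)/6)² = 0.111
te_H = (1 + 4·2 + 9)/6 = 18/6 = 3; σ²_H = ((9−1)/6)² = 1.778
te_I = (5 + 4·8 + 11)/6 = 48/6 = 8; σ²_I = ((11−5)/6)² = 1.000

Forward pass:
ES_A = 0; EF_A = 6
ES_B = 0; EF_B = 11
ES_C = 11; EF_C = 11+14 = 25
ES_D = 6; EF_D = 6+7 = 13
ES_E = max(EF_A=6, EF_C=25) = 25; EF_E = 25+5 = 30
ES_F = max(EF_C=25, EF_D=13) = 25; EF_F = 25+12 = 37
ES_G = max(EF_A=6, EF_B=11) = 11; EF_G = 11+2 = 13
ES_H = max(EF_B=11, EF_C=25) = 25; EF_H = 25+3 = 28
ES_I = max(EF_E=30, EF_F=37, EF_G=13, EF_H=28) = 37; EF_I = 37+8 = 45
Expected project duration μ = 45 weeks. Critical path: B → C → F → I.

Variance along critical path = 1.000 + 1.000 + 2.778 + 1.000 = 5.778; σ = 2.404 weeks.
D = μ + z·σ = 45 + 1.282·2.404 = 48.1 weeks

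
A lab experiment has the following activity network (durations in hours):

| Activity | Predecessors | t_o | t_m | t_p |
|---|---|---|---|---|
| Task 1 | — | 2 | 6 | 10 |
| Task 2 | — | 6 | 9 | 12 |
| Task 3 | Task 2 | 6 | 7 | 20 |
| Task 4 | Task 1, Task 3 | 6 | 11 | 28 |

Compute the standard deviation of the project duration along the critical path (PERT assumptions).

4.46 hours

te_Task 1 = (2 + 4·6 + 10)/6 = 36/6 = 6; σ²_Task 1 = ((10−2)/6)² = 1.778
te_Task 2 = (6 + 4·9 + 12)/6 = 54/6 = 9; σ²_Task 2 = ((12−6)/6)² = 1.000
te_Task 3 = (6 + 4·7 + 20)/6 = 54/6 = 9; σ²_Task 3 = ((20−6)/6)² = 5.444
te_Task 4 = (6 + 4·11 + 28)/6 = 78/6 = 13; σ²_Task 4 = ((28−6)/6)² = 13.444

Forward pass:
ES_Task 1 = 0; EF_Task 1 = 6
ES_Task 2 = 0; EF_Task 2 = 9
ES_Task 3 = 9; EF_Task 3 = 9+9 = 18
ES_Task 4 = max(EF_Task 1=6, EF_Task 3=18) = 18; EF_Task 4 = 18+13 = 31
Expected project duration μ = 31 hours. Critical path: Task 2 → Task 3 → Task 4.

Variance along critical path = 1.000 + 5.444 + 13.444 = 19.889
σ = √19.889 = 4.460 hours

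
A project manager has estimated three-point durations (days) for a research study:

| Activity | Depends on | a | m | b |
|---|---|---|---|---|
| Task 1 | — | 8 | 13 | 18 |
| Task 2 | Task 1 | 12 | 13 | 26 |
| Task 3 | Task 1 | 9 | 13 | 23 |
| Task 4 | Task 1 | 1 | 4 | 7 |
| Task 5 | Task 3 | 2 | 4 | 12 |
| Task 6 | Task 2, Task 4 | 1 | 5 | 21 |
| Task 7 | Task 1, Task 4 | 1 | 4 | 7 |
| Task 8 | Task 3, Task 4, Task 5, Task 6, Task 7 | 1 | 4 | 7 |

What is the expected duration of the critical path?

te_Task 1 = (8 + 4·13 + 18)/6 = 78/6 = 13
te_Task 2 = (12 + 4·13 + 26)/6 = 90/6 = 15
te_Task 3 = (9 + 4·13 + 23)/6 = 84/6 = 14
te_Task 4 = (1 + 4·4 + 7)/6 = 24/6 = 4
te_Task 5 = (2 + 4·4 + 12)/6 = 30/6 = 5
te_Task 6 = (1 + 4·5 + 21)/6 = 42/6 = 7
te_Task 7 = (1 + 4·4 + 7)/6 = 24/6 = 4
te_Task 8 = (1 + 4·4 + 7)/6 = 24/6 = 4

Forward pass:
ES_Task 1 = 0; EF_Task 1 = 13
ES_Task 2 = 13; EF_Task 2 = 13+15 = 28
ES_Task 3 = 13; EF_Task 3 = 13+14 = 27
ES_Task 4 = 13; EF_Task 4 = 13+4 = 17
ES_Task 5 = 27; EF_Task 5 = 27+5 = 32
ES_Task 6 = max(EF_Task 2=28, EF_Task 4=17) = 28; EF_Task 6 = 28+7 = 35
ES_Task 7 = max(EF_Task 1=13, EF_Task 4=17) = 17; EF_Task 7 = 17+4 = 21
ES_Task 8 = max(EF_Task 3=27, EF_Task 4=17, EF_Task 5=32, EF_Task 6=35, EF_Task 7=21) = 35; EF_Task 8 = 35+4 = 39
Expected project duration μ = 39 days. Critical path: Task 1 → Task 2 → Task 6 → Task 8.

39 days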